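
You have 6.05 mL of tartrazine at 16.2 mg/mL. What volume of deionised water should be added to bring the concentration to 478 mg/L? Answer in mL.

478 mg/L = 0.478 mg/mL.
V₂ = C₁V₁/C₂ = 16.2 × 6.05 / 0.478 = 205 mL.
Diluent to add = V₂ − V₁ = 205 − 6.05 = 199 mL.

199 mL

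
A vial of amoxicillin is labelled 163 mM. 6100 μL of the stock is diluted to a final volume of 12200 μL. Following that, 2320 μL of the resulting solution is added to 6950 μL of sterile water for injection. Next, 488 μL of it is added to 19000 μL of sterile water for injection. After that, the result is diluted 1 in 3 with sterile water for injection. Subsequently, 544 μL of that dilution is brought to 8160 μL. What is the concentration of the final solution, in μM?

Overall dilution factor = 2 × 3.996 × 39.93 × 3 × 15 = 1.44 × 10⁴.
163 mM / 1.44 × 10⁴ = 0.0114 mM = 11.4 μM.

11.4 μM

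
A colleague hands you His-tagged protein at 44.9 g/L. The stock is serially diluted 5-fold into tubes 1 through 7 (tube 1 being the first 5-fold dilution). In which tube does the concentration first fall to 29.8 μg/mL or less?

Tube n has concentration 44.9 g/L / 5ⁿ.
Need 5ⁿ ≥ 44.9 g/L / 29.8 μg/mL = 1507, so n ≥ 4.55.
First such tube: n = 5.

tube 5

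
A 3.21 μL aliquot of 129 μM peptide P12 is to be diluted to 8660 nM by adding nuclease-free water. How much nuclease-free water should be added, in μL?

8660 nM = 8.66 μM.
V₂ = C₁V₁/C₂ = 129 × 3.21 / 8.66 = 47.8 μL.
Diluent to add = V₂ − V₁ = 47.8 − 3.21 = 44.6 μL.

44.6 μL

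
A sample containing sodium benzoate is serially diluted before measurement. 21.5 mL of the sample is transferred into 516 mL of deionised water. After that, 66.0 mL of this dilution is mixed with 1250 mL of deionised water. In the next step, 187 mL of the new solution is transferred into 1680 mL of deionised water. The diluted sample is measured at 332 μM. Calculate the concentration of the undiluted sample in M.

Overall dilution factor = 25 × 19.94 × 9.984 = 4977.
Original = 332 μM × 4977 = 1.65 × 10⁶ μM = 1.65 M.

1.65 M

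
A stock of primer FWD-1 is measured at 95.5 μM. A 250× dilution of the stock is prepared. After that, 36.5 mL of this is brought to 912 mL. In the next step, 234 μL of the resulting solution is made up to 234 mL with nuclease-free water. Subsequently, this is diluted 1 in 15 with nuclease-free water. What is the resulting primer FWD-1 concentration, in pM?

Overall dilution factor = 250 × 24.99 × 1000 × 15 = 9.37 × 10⁷.
95.5 μM / 9.37 × 10⁷ = 1.02 × 10⁻⁶ μM = 1.02 pM.

1.02 pM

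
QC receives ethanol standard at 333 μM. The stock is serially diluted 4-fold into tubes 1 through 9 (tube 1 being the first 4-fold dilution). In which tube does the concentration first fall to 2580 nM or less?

Tube n has concentration 333 μM / 4ⁿ.
Need 4ⁿ ≥ 333 μM / 2580 nM = 129, so n ≥ 3.51.
First such tube: n = 4.

tube 4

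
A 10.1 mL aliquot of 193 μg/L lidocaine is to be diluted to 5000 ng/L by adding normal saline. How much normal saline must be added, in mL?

5000 ng/L = 5.00 μg/L.
V₂ = C₁V₁/C₂ = 193 × 10.1 / 5.00 = 390 mL.
Diluent to add = V₂ − V₁ = 390 − 10.1 = 380 mL.

380 mL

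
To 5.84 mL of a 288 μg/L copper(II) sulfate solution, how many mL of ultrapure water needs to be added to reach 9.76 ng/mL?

9.76 ng/mL = 9.76 μg/L.
V₂ = C₁V₁/C₂ = 288 × 5.84 / 9.76 = 172 mL.
Diluent to add = V₂ − V₁ = 172 − 5.84 = 166 mL.

166 mL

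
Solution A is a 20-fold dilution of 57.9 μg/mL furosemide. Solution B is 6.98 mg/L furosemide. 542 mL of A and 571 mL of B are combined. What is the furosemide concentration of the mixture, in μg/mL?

4.99 μg/mL

C_A = 57.9 μg/mL / 20 = 2.90 μg/mL.
C_B = 6.98 mg/L = 6.98 μg/mL.
C_mix = (C_A·V_A + C_B·V_B)/(V_A + V_B) = (2.90×542 + 6.98×571) / 1113 = 4.99 μg/mL.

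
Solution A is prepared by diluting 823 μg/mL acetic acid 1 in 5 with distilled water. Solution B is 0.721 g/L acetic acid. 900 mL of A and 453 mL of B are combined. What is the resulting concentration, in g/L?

0.351 g/L

C_A = 823 μg/mL / 5 = 165 μg/mL.
C_B = 0.721 g/L = 721 μg/mL.
C_mix = (C_A·V_A + C_B·V_B)/(V_A + V_B) = (165×900 + 721×453) / 1353 = 351 μg/mL = 0.351 g/L.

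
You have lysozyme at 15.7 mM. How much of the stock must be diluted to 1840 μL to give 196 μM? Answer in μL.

23.0 μL

196 μM = 0.196 mM.
V₁ = C₂V₂/C₁ = 0.196 × 1840 / 15.7 = 23.0 μL.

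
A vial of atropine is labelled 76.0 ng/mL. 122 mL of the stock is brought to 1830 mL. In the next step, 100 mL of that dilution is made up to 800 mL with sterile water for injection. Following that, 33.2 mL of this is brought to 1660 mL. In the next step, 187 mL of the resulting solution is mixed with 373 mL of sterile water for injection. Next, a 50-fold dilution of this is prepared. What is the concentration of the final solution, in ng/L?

Overall dilution factor = 15 × 8 × 50 × 2.995 × 50 = 8.98 × 10⁵.
76.0 ng/mL / 8.98 × 10⁵ = 8.46 × 10⁻⁵ ng/mL = 0.0846 ng/L.

0.0846 ng/L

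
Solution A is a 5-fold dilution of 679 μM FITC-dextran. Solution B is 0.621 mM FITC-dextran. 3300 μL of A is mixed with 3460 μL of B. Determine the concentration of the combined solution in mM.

C_A = 679 μM / 5 = 136 μM.
C_B = 0.621 mM = 621 μM.
C_mix = (C_A·V_A + C_B·V_B)/(V_A + V_B) = (136×3300 + 621×3460) / 6760 = 384 μM = 0.384 mM.

0.384 mM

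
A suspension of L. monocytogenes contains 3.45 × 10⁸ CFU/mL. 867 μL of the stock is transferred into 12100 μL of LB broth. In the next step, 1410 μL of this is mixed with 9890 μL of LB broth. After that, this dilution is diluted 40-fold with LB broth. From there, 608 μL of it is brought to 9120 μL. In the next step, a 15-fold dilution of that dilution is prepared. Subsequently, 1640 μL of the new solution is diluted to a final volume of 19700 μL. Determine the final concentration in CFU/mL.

26.6 CFU/mL

Overall dilution factor = 14.96 × 8.014 × 40 × 15 × 15 × 12.01 = 1.30 × 10⁷.
3.45 × 10⁸ CFU/mL / 1.30 × 10⁷ = 26.6 CFU/mL.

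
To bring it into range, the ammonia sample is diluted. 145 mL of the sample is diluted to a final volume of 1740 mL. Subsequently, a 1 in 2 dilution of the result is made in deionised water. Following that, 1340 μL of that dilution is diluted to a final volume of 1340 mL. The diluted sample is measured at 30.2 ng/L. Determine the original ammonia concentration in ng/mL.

Overall dilution factor = 12 × 2 × 1000 = 2.40 × 10⁴.
Original = 30.2 ng/L × 2.40 × 10⁴ = 7.25 × 10⁵ ng/L = 725 ng/mL.

725 ng/mL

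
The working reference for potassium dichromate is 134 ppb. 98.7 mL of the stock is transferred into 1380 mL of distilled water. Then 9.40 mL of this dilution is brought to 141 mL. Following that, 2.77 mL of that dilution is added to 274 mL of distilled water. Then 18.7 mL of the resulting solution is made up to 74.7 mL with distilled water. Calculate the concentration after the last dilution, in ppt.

1.49 ppt

Overall dilution factor = 14.98 × 15 × 99.92 × 3.995 = 8.97 × 10⁴.
134 ppb / 8.97 × 10⁴ = 1.49 × 10⁻³ ppb = 1.49 ppt.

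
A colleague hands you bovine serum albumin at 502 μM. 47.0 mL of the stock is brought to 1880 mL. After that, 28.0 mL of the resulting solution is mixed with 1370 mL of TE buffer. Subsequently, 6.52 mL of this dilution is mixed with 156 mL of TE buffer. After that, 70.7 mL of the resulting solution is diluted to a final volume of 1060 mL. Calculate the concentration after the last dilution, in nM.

Overall dilution factor = 40 × 49.93 × 24.93 × 14.99 = 7.46 × 10⁵.
502 μM / 7.46 × 10⁵ = 6.73 × 10⁻⁴ μM = 0.673 nM.

0.673 nM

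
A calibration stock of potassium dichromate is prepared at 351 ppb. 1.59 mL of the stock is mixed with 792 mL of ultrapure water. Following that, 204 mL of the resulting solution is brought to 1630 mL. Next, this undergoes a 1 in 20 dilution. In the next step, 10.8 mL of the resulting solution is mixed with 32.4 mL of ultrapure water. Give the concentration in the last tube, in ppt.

1.10 ppt

Overall dilution factor = 499.1 × 7.990 × 20 × 4 = 3.19 × 10⁵.
351 ppb / 3.19 × 10⁵ = 1.10 × 10⁻³ ppb = 1.10 ppt.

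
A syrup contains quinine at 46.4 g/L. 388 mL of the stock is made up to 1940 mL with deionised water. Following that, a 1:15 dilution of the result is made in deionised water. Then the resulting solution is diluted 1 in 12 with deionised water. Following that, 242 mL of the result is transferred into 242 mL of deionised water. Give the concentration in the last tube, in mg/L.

25.8 mg/L

Overall dilution factor = 5 × 15 × 12 × 2 = 1800.
46.4 g/L / 1800 = 0.0258 g/L = 25.8 mg/L.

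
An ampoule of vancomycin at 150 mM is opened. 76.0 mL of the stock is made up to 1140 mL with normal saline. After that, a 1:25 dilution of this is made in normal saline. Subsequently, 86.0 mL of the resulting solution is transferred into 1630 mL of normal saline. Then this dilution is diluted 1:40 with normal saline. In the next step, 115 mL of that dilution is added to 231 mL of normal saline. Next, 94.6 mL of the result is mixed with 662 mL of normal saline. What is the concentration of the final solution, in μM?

0.0208 μM

Overall dilution factor = 15 × 25 × 19.95 × 40 × 3.009 × 7.998 = 7.20 × 10⁶.
150 mM / 7.20 × 10⁶ = 2.08 × 10⁻⁵ mM = 0.0208 μM.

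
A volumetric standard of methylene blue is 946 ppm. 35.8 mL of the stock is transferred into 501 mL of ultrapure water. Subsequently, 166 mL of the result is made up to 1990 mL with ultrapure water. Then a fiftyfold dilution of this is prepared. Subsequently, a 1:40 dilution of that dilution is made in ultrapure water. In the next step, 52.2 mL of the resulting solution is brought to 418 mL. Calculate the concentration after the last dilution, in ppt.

Overall dilution factor = 14.99 × 11.99 × 50 × 40 × 8.008 = 2.88 × 10⁶.
946 ppm / 2.88 × 10⁶ = 3.29 × 10⁻⁴ ppm = 329 ppt.

329 ppt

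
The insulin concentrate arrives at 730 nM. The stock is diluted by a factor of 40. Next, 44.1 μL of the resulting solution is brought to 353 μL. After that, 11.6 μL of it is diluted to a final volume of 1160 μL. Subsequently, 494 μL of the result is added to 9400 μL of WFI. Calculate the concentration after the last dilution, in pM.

1.14 pM

Overall dilution factor = 40 × 8.005 × 100 × 20.03 = 6.41 × 10⁵.
730 nM / 6.41 × 10⁵ = 1.14 × 10⁻³ nM = 1.14 pM.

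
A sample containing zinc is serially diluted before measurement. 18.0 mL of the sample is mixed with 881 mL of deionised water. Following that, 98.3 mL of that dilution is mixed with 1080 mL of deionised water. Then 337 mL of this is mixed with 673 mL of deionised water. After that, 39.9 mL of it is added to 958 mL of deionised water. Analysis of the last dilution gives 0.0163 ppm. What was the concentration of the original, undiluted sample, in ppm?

Overall dilution factor = 49.94 × 11.99 × 2.997 × 25.01 = 4.49 × 10⁴.
Original = 0.0163 ppm × 4.49 × 10⁴ = 731 ppm.

731 ppm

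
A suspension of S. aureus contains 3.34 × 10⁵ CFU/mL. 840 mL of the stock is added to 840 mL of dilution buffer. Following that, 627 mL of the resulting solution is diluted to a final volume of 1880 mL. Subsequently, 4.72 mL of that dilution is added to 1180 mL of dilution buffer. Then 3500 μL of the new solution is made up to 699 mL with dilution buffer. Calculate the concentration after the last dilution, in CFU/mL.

Overall dilution factor = 2 × 2.998 × 251 × 199.7 = 3.01 × 10⁵.
3.34 × 10⁵ CFU/mL / 3.01 × 10⁵ = 1.11 CFU/mL.

1.11 CFU/mL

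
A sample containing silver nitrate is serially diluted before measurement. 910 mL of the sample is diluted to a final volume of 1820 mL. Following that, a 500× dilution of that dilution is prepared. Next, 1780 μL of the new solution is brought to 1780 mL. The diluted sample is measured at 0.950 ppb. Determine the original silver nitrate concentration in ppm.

Overall dilution factor = 2 × 500 × 1000 = 1.00 × 10⁶.
Original = 0.950 ppb × 1.00 × 10⁶ = 9.50 × 10⁵ ppb = 950 ppm.

950 ppm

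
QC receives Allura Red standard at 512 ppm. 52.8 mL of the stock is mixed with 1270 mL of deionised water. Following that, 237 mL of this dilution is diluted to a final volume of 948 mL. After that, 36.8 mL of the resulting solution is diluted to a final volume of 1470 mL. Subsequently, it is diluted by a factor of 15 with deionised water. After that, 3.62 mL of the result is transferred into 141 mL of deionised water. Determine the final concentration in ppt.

213 ppt

Overall dilution factor = 25.05 × 4 × 39.95 × 15 × 39.95 = 2.40 × 10⁶.
512 ppm / 2.40 × 10⁶ = 2.13 × 10⁻⁴ ppm = 213 ppt.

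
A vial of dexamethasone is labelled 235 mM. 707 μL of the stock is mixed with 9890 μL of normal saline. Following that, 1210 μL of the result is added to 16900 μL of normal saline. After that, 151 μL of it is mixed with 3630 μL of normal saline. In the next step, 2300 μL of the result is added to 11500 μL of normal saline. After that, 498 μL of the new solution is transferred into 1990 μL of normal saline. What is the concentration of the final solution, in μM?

1.40 μM

Overall dilution factor = 14.99 × 14.97 × 25.04 × 6 × 4.996 = 1.68 × 10⁵.
235 mM / 1.68 × 10⁵ = 1.40 × 10⁻³ mM = 1.40 μM.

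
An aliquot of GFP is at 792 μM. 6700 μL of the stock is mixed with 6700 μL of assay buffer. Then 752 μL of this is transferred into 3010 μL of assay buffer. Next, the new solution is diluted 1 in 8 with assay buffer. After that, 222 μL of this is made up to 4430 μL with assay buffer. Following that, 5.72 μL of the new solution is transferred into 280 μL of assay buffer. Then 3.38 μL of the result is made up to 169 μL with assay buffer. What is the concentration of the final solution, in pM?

199 pM

Overall dilution factor = 2 × 5.003 × 8 × 19.95 × 49.95 × 50 = 3.99 × 10⁶.
792 μM / 3.99 × 10⁶ = 1.99 × 10⁻⁴ μM = 199 pM.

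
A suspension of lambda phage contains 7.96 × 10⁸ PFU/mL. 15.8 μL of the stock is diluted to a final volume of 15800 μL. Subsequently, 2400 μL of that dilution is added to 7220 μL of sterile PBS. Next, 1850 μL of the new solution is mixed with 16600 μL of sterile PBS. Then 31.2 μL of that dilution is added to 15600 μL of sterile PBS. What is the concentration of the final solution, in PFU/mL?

39.7 PFU/mL

Overall dilution factor = 1000 × 4.008 × 9.973 × 501 = 2.00 × 10⁷.
7.96 × 10⁸ PFU/mL / 2.00 × 10⁷ = 39.7 PFU/mL.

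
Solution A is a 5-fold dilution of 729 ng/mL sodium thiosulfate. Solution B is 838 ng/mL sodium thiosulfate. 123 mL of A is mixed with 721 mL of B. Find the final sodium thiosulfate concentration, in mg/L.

C_A = 729 ng/mL / 5 = 146 ng/mL.
C_mix = (C_A·V_A + C_B·V_B)/(V_A + V_B) = (146×123 + 838×721) / 844.0 = 737 ng/mL = 0.737 mg/L.

0.737 mg/L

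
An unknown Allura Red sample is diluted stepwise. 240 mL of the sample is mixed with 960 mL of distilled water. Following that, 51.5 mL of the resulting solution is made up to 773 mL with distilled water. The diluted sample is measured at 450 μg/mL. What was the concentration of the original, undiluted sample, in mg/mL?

33.8 mg/mL

Overall dilution factor = 5 × 15.01 = 75.0.
Original = 450 μg/mL × 75.0 = 3.38 × 10⁴ μg/mL = 33.8 mg/mL.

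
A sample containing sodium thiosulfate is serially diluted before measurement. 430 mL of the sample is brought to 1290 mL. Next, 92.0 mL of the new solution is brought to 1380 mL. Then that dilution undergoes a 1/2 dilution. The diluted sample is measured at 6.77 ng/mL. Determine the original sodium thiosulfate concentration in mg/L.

Overall dilution factor = 3 × 15 × 2 = 90.0.
Original = 6.77 ng/mL × 90.0 = 609 ng/mL = 0.609 mg/L.

0.609 mg/L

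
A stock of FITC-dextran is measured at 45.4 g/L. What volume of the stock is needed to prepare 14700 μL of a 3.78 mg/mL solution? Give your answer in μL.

1220 μL

3.78 mg/mL = 3.78 g/L.
V₁ = C₂V₂/C₁ = 3.78 × 14700 / 45.4 = 1224 μL.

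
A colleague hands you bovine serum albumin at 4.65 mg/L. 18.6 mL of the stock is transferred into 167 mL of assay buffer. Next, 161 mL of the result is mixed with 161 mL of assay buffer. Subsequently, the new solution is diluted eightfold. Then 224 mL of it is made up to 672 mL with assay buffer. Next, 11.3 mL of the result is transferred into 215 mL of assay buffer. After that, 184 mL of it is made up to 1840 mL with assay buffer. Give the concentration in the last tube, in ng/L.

Overall dilution factor = 9.978 × 2 × 8 × 3 × 20.03 × 10 = 9.59 × 10⁴.
4.65 mg/L / 9.59 × 10⁴ = 4.85 × 10⁻⁵ mg/L = 48.5 ng/L.

48.5 ng/L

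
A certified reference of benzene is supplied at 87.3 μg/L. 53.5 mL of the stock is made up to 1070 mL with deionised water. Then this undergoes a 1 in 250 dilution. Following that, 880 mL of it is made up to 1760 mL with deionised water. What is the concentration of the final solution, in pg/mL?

Overall dilution factor = 20 × 250 × 2 = 1.00 × 10⁴.
87.3 μg/L / 1.00 × 10⁴ = 8.73 × 10⁻³ μg/L = 8.73 pg/mL.

8.73 pg/mL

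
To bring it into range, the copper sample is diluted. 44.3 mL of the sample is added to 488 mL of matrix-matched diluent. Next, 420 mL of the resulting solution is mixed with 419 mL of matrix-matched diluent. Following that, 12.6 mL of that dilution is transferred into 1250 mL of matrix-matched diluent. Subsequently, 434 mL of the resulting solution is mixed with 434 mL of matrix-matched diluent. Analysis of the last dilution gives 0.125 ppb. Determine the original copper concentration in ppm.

Overall dilution factor = 12.02 × 1.998 × 100.2 × 2 = 4811.
Original = 0.125 ppb × 4811 = 601 ppb = 0.601 ppm.

0.601 ppm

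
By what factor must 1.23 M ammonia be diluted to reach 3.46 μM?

Factor = C₀/C_target = 1.23 M / 3.46 μM = 3.55 × 10⁵.

3.55 × 10⁵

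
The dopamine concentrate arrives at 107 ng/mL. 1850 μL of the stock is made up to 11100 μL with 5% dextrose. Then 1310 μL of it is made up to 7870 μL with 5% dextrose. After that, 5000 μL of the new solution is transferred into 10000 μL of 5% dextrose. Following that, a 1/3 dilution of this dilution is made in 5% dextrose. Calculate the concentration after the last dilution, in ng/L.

330 ng/L

Overall dilution factor = 6 × 6.008 × 3 × 3 = 324.
107 ng/mL / 324 = 0.330 ng/mL = 330 ng/L.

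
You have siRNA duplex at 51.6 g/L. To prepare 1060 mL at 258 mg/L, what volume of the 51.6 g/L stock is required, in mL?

5.30 mL

258 mg/L = 0.258 g/L.
V₁ = C₂V₂/C₁ = 0.258 × 1060 / 51.6 = 5.30 mL.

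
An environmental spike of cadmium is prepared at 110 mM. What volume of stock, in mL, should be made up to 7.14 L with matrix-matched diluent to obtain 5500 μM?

357 mL

5500 μM = 5.50 mM.
V₁ = C₂V₂/C₁ = 5.50 × 7.14 / 110 = 0.357 L = 357 mL.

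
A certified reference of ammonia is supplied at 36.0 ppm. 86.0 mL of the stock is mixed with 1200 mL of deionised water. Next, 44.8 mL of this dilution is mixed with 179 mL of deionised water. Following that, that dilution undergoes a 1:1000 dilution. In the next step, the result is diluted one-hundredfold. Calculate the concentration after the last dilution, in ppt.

Overall dilution factor = 14.95 × 4.996 × 1000 × 100 = 7.47 × 10⁶.
36.0 ppm / 7.47 × 10⁶ = 4.82 × 10⁻⁶ ppm = 4.82 ppt.

4.82 ppt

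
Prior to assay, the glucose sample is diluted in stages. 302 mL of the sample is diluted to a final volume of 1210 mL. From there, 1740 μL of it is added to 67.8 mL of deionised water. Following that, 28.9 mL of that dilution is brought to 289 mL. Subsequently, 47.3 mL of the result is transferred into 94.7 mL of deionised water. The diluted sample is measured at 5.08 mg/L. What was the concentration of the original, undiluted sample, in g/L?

Overall dilution factor = 4.007 × 39.97 × 10 × 3.002 = 4807.
Original = 5.08 mg/L × 4807 = 2.44 × 10⁴ mg/L = 24.4 g/L.

24.4 g/L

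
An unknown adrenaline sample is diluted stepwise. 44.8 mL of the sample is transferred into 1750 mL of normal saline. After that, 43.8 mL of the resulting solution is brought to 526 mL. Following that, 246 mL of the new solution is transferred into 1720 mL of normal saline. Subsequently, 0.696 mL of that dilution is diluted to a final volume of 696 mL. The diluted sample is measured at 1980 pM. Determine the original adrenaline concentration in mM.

Overall dilution factor = 40.06 × 12.01 × 7.992 × 1000 = 3.85 × 10⁶.
Original = 1980 pM × 3.85 × 10⁶ = 7.61 × 10⁹ pM = 7.61 mM.

7.61 mM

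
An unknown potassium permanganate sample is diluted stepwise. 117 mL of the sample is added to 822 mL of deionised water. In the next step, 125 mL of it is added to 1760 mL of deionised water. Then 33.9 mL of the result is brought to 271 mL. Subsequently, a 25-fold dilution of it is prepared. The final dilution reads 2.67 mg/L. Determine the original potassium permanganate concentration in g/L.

64.6 g/L

Overall dilution factor = 8.026 × 15.08 × 7.994 × 25 = 2.42 × 10⁴.
Original = 2.67 mg/L × 2.42 × 10⁴ = 6.46 × 10⁴ mg/L = 64.6 g/L.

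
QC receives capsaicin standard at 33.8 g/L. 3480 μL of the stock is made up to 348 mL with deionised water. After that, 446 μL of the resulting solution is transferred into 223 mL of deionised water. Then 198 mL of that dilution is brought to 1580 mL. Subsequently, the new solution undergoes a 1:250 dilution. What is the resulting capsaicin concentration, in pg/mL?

338 pg/mL

Overall dilution factor = 100 × 501 × 7.980 × 250 = 9.99 × 10⁷.
33.8 g/L / 9.99 × 10⁷ = 3.38 × 10⁻⁷ g/L = 338 pg/mL.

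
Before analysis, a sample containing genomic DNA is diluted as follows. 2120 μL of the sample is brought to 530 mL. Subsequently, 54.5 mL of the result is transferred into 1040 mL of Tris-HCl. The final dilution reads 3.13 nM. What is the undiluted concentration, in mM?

Overall dilution factor = 250 × 20.08 = 5021.
Original = 3.13 nM × 5021 = 1.57 × 10⁴ nM = 0.0157 mM.

0.0157 mM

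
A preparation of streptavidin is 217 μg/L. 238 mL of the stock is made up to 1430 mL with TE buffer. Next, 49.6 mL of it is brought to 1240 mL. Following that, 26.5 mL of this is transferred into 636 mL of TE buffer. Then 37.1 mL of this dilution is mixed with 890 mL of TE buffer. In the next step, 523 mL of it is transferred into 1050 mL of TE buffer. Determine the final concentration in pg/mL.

0.769 pg/mL

Overall dilution factor = 6.008 × 25 × 25 × 24.99 × 3.008 = 2.82 × 10⁵.
217 μg/L / 2.82 × 10⁵ = 7.69 × 10⁻⁴ μg/L = 0.769 pg/mL.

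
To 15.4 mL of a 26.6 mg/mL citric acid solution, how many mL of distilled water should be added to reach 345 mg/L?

345 mg/L = 0.345 mg/mL.
V₂ = C₁V₁/C₂ = 26.6 × 15.4 / 0.345 = 1187 mL.
Diluent to add = V₂ − V₁ = 1187 − 15.4 = 1170 mL.

1170 mL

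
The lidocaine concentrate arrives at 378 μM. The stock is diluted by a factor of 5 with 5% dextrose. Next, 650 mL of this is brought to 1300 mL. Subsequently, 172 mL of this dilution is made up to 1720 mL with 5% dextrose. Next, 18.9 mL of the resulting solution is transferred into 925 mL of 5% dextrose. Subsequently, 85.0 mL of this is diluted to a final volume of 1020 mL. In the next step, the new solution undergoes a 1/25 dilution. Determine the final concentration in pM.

Overall dilution factor = 5 × 2 × 10 × 49.94 × 12 × 25 = 1.50 × 10⁶.
378 μM / 1.50 × 10⁶ = 2.52 × 10⁻⁴ μM = 252 pM.

252 pM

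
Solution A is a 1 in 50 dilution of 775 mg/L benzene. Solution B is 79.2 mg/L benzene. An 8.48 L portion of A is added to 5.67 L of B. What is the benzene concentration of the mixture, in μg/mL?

41.0 μg/mL

C_A = 775 mg/L / 50 = 15.5 mg/L.
C_mix = (C_A·V_A + C_B·V_B)/(V_A + V_B) = (15.5×8.48 + 79.2×5.67) / 14.15 = 41.0 mg/L = 41.0 μg/mL.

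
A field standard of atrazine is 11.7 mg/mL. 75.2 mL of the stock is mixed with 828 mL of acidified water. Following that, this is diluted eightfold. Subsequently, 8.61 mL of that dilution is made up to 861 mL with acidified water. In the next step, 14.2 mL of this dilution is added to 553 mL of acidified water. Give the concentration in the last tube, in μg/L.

Overall dilution factor = 12.01 × 8 × 100 × 39.94 = 3.84 × 10⁵.
11.7 mg/mL / 3.84 × 10⁵ = 3.05 × 10⁻⁵ mg/mL = 30.5 μg/L.

30.5 μg/L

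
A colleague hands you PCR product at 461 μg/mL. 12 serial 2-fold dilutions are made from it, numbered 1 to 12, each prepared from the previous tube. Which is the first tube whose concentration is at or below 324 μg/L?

tube 11

Tube n has concentration 461 μg/mL / 2ⁿ.
Need 2ⁿ ≥ 461 μg/mL / 324 μg/L = 1423, so n ≥ 10.47.
First such tube: n = 11.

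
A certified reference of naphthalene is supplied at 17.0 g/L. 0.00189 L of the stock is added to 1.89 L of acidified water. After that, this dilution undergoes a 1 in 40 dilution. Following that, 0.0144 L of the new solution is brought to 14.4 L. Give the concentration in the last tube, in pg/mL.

425 pg/mL

Overall dilution factor = 1001 × 40 × 1000 = 4.00 × 10⁷.
17.0 g/L / 4.00 × 10⁷ = 4.25 × 10⁻⁷ g/L = 425 pg/mL.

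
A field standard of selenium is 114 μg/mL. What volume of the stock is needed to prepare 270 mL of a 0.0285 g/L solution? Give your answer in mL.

67.5 mL

0.0285 g/L = 28.5 μg/mL.
V₁ = C₂V₂/C₁ = 28.5 × 270 / 114 = 67.5 mL.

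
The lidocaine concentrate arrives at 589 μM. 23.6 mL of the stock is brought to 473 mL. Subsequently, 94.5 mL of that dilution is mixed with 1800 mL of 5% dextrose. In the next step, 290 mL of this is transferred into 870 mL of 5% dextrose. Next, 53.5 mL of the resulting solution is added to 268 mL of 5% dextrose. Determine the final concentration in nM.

61.0 nM

Overall dilution factor = 20.04 × 20.05 × 4 × 6.009 = 9658.
589 μM / 9658 = 0.0610 μM = 61.0 nM.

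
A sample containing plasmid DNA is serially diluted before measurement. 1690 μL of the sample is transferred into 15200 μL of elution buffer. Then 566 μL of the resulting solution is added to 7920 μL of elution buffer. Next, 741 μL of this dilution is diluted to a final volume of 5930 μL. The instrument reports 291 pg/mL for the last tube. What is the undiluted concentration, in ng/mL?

349 ng/mL

Overall dilution factor = 9.994 × 14.99 × 8.003 = 1199.
Original = 291 pg/mL × 1199 = 3.49 × 10⁵ pg/mL = 349 ng/mL.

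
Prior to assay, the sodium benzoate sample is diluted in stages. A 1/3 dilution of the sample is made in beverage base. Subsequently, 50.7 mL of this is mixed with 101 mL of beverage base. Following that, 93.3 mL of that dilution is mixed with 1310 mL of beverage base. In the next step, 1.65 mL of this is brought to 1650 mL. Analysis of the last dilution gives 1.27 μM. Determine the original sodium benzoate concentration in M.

0.171 M

Overall dilution factor = 3 × 2.992 × 15.04 × 1000 = 1.35 × 10⁵.
Original = 1.27 μM × 1.35 × 10⁵ = 1.71 × 10⁵ μM = 0.171 M.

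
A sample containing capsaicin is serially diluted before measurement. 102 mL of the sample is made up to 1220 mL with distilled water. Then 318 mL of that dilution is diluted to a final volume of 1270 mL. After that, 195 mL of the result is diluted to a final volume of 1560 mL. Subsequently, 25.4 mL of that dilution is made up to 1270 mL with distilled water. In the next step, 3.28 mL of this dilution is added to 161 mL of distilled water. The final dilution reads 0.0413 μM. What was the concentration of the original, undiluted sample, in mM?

Overall dilution factor = 11.96 × 3.994 × 8 × 50 × 50.09 = 9.57 × 10⁵.
Original = 0.0413 μM × 9.57 × 10⁵ = 3.95 × 10⁴ μM = 39.5 mM.

39.5 mM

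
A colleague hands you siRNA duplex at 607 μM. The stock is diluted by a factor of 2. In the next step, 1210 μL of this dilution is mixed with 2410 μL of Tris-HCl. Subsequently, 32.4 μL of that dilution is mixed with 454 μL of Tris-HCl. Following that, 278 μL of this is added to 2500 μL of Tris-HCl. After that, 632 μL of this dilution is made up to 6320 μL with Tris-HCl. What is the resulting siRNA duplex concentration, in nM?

Overall dilution factor = 2 × 2.992 × 15.01 × 9.993 × 10 = 8976.
607 μM / 8976 = 0.0676 μM = 67.6 nM.

67.6 nM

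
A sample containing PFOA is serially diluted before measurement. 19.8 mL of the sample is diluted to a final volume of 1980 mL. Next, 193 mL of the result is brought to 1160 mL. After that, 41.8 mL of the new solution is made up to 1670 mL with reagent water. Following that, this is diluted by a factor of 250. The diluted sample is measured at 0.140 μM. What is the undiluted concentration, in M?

0.840 M

Overall dilution factor = 100 × 6.010 × 39.95 × 250 = 6.00 × 10⁶.
Original = 0.140 μM × 6.00 × 10⁶ = 8.40 × 10⁵ μM = 0.840 M.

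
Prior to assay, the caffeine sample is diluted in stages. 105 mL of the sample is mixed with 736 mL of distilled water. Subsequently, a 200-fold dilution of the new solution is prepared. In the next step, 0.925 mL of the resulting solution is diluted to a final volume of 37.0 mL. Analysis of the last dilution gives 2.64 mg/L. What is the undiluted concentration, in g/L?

Overall dilution factor = 8.010 × 200 × 40 = 6.41 × 10⁴.
Original = 2.64 mg/L × 6.41 × 10⁴ = 1.69 × 10⁵ mg/L = 169 g/L.

169 g/L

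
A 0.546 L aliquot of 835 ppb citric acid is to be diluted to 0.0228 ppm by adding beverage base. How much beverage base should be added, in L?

0.0228 ppm = 22.8 ppb.
V₂ = C₁V₁/C₂ = 835 × 0.546 / 22.8 = 20.0 L.
Diluent to add = V₂ − V₁ = 20.0 − 0.546 = 19.5 L.

19.5 L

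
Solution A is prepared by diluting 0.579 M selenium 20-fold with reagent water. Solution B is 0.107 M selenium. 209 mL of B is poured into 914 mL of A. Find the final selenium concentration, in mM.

C_A = 0.579 M / 20 = 0.0289 M.
C_mix = (C_A·V_A + C_B·V_B)/(V_A + V_B) = (0.0289×914 + 0.107×209) / 1123 = 0.0435 M = 43.5 mM.

43.5 mM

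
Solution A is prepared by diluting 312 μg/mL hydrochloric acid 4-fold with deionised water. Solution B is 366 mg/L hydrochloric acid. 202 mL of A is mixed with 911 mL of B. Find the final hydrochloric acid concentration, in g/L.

0.314 g/L

C_A = 312 μg/mL / 4 = 78.0 μg/mL.
C_B = 366 mg/L = 366 μg/mL.
C_mix = (C_A·V_A + C_B·V_B)/(V_A + V_B) = (78.0×202 + 366×911) / 1113 = 314 μg/mL = 0.314 g/L.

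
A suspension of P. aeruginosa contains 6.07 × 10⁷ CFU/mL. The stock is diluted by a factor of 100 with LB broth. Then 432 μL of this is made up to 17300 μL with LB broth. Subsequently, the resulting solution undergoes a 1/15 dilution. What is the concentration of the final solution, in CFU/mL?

1010 CFU/mL

Overall dilution factor = 100 × 40.05 × 15 = 6.01 × 10⁴.
6.07 × 10⁷ CFU/mL / 6.01 × 10⁴ = 1010 CFU/mL.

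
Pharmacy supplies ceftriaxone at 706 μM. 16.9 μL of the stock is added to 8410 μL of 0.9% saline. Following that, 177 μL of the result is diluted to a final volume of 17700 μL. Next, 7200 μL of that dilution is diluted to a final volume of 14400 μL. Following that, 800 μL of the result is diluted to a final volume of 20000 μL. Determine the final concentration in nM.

0.283 nM

Overall dilution factor = 498.6 × 100 × 2 × 25 = 2.49 × 10⁶.
706 μM / 2.49 × 10⁶ = 2.83 × 10⁻⁴ μM = 0.283 nM.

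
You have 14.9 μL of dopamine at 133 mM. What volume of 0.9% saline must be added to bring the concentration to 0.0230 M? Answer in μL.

71.3 μL

0.0230 M = 23.0 mM.
V₂ = C₁V₁/C₂ = 133 × 14.9 / 23.0 = 86.2 μL.
Diluent to add = V₂ − V₁ = 86.2 − 14.9 = 71.3 μL.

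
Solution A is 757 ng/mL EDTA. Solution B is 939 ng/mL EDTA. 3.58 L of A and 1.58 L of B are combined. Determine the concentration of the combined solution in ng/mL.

813 ng/mL

C_mix = (C_A·V_A + C_B·V_B)/(V_A + V_B) = (757×3.58 + 939×1.58) / 5.160 = 813 ng/mL.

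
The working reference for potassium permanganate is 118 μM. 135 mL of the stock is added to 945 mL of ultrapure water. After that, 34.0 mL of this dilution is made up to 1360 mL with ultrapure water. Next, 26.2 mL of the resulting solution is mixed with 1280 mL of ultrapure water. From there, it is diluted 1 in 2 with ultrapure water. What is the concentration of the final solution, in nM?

3.70 nM

Overall dilution factor = 8 × 40 × 49.85 × 2 = 3.19 × 10⁴.
118 μM / 3.19 × 10⁴ = 3.70 × 10⁻³ μM = 3.70 nM.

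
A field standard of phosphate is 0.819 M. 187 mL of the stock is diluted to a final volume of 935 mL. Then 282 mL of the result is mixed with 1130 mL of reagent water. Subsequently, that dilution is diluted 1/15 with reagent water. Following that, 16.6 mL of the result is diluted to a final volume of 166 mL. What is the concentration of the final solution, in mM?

0.218 mM

Overall dilution factor = 5 × 5.007 × 15 × 10 = 3755.
0.819 M / 3755 = 2.18 × 10⁻⁴ M = 0.218 mM.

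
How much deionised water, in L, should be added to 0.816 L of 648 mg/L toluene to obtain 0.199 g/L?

0.199 g/L = 199 mg/L.
V₂ = C₁V₁/C₂ = 648 × 0.816 / 199 = 2.66 L.
Diluent to add = V₂ − V₁ = 2.66 − 0.816 = 1.84 L.

1.84 L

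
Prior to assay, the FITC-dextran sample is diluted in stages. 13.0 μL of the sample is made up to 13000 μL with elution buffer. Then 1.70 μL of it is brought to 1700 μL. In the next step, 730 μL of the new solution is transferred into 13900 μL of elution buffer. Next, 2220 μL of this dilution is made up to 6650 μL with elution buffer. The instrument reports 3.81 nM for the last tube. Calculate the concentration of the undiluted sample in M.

0.229 M

Overall dilution factor = 1000 × 1000 × 20.04 × 2.995 = 6.00 × 10⁷.
Original = 3.81 nM × 6.00 × 10⁷ = 2.29 × 10⁸ nM = 0.229 M.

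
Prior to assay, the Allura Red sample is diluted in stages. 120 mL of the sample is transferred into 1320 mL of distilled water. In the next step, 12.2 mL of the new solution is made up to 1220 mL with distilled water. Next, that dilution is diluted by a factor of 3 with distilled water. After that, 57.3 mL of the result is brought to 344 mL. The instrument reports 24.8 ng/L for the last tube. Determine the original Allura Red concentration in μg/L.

Overall dilution factor = 12 × 100 × 3 × 6.003 = 2.16 × 10⁴.
Original = 24.8 ng/L × 2.16 × 10⁴ = 5.36 × 10⁵ ng/L = 536 μg/L.

536 μg/L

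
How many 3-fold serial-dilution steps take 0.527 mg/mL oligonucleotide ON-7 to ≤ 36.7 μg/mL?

Need 3ⁿ ≥ 14.4, so n ≥ log(14.4)/log(3) = 2.43.
Minimum whole steps: n = 3.

3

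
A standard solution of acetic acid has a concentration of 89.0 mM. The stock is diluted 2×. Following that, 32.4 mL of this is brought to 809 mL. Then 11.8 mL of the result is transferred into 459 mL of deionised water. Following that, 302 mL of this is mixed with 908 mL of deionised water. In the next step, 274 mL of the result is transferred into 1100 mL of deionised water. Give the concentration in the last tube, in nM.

2220 nM

Overall dilution factor = 2 × 24.97 × 39.90 × 4.007 × 5.015 = 4.00 × 10⁴.
89.0 mM / 4.00 × 10⁴ = 2.22 × 10⁻³ mM = 2220 nM.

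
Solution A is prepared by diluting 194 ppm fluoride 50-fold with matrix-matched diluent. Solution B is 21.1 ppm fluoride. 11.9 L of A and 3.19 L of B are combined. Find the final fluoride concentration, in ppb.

7520 ppb

C_A = 194 ppm / 50 = 3.88 ppm.
C_mix = (C_A·V_A + C_B·V_B)/(V_A + V_B) = (3.88×11.9 + 21.1×3.19) / 15.09 = 7.52 ppm = 7520 ppb.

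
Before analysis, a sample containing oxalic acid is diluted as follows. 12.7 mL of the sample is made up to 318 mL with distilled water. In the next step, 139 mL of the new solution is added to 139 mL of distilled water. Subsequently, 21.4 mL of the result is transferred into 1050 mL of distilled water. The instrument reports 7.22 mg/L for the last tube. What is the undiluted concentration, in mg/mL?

Overall dilution factor = 25.04 × 2 × 50.07 = 2507.
Original = 7.22 mg/L × 2507 = 1.81 × 10⁴ mg/L = 18.1 mg/mL.

18.1 mg/mL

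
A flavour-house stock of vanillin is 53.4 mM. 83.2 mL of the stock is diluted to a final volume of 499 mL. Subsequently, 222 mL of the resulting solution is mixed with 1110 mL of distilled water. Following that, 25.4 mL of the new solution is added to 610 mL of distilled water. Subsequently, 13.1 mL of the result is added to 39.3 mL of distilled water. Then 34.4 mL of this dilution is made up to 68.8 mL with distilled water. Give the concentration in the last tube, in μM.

Overall dilution factor = 5.998 × 6 × 25.02 × 4 × 2 = 7202.
53.4 mM / 7202 = 7.41 × 10⁻³ mM = 7.41 μM.

7.41 μM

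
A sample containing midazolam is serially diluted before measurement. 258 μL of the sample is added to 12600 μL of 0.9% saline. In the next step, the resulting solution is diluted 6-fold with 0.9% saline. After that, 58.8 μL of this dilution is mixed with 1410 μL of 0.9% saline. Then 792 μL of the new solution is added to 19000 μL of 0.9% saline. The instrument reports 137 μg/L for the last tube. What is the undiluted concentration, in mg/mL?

Overall dilution factor = 49.84 × 6 × 24.98 × 24.99 = 1.87 × 10⁵.
Original = 137 μg/L × 1.87 × 10⁵ = 2.56 × 10⁷ μg/L = 25.6 mg/mL.

25.6 mg/mL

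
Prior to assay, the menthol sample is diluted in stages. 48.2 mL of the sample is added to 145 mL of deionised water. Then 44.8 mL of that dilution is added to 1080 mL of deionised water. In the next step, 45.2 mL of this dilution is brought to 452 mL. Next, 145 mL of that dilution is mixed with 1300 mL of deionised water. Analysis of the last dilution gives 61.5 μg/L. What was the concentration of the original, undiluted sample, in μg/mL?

617 μg/mL

Overall dilution factor = 4.008 × 25.11 × 10 × 9.966 = 1.00 × 10⁴.
Original = 61.5 μg/L × 1.00 × 10⁴ = 6.17 × 10⁵ μg/L = 617 μg/mL.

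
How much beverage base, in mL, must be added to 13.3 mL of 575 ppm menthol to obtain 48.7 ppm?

144 mL

V₂ = C₁V₁/C₂ = 575 × 13.3 / 48.7 = 157 mL.
Diluent to add = V₂ − V₁ = 157 − 13.3 = 144 mL.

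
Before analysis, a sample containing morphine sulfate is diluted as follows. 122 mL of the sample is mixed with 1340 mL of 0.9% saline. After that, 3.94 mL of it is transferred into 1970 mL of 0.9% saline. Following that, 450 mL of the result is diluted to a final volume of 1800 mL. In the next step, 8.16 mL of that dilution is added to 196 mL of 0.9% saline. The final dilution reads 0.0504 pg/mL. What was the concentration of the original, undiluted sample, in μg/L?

Overall dilution factor = 11.98 × 501 × 4 × 25.02 = 6.01 × 10⁵.
Original = 0.0504 pg/mL × 6.01 × 10⁵ = 3.03 × 10⁴ pg/mL = 30.3 μg/L.

30.3 μg/L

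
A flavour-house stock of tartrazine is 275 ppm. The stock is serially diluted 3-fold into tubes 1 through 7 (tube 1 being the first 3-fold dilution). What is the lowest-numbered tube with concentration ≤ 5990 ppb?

Tube n has concentration 275 ppm / 3ⁿ.
Need 3ⁿ ≥ 275 ppm / 5990 ppb = 45.9, so n ≥ 3.48.
First such tube: n = 4.

tube 4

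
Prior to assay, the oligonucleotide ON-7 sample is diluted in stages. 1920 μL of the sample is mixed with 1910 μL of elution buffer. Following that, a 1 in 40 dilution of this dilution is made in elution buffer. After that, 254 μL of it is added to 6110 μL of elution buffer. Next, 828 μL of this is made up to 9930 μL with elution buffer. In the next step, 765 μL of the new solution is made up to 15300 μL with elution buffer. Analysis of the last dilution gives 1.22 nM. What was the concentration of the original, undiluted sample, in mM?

Overall dilution factor = 1.995 × 40 × 25.06 × 11.99 × 20 = 4.80 × 10⁵.
Original = 1.22 nM × 4.80 × 10⁵ = 5.85 × 10⁵ nM = 0.585 mM.

0.585 mM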